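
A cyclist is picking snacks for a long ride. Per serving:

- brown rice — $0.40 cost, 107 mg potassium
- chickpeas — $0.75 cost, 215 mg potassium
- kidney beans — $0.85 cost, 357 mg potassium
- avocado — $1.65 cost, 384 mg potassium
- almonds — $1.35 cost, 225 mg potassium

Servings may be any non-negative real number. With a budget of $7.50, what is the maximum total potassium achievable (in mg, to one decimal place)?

3150.0 mg

Potassium per dollar: kidney beans 420, chickpeas 286.7, brown rice 267.5, avocado 232.7, almonds 166.7.
With no serving limits, spend the whole cost allowance on kidney beans: $7.50 / $0.85 × 357 mg = 3150.0 mg.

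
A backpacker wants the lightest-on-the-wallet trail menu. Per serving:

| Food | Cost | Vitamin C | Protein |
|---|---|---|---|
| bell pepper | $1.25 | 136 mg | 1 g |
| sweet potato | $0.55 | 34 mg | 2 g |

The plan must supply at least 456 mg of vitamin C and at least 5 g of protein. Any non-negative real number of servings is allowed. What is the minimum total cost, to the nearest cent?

$4.41

An LP optimum is at a vertex; with two nutrient constraints at most two foods are used. Check each candidate.
bell pepper only: max(456/136, 5/1) = 5 servings → $6.25.
sweet potato only: max(456/34, 5/2) = 13.41 servings → $7.38.
bell pepper + sweet potato with both tight: 3.118 servings and 0.9412 servings → $4.41.
The minimum over all feasible corners is $4.41.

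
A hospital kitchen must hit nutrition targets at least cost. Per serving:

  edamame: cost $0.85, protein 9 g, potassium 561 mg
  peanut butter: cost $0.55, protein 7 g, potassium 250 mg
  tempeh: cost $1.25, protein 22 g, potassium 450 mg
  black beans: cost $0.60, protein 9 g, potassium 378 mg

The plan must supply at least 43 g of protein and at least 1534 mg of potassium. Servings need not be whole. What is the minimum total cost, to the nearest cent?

This is a tiny linear program; its minimum lies at a vertex of the feasible set. List the vertices and price them.
edamame only: max(43/9, 1534/561) = 4.778 servings → $4.06.
peanut butter only: max(43/7, 1534/250) = 6.143 servings → $3.38.
tempeh only: max(43/22, 1534/450) = 3.409 servings → $4.26.
black beans only: max(43/9, 1534/378) = 4.778 servings → $2.87.
edamame + peanut butter with both targets exact would need a negative amount; discard.
edamame + tempeh with both tight: 1.736 servings and 1.244 servings → $3.03.
edamame + black beans: the both-tight solution has a negative serving — not a feasible corner.
peanut butter + tempeh with both tight: 6.127 servings and 0.005106 servings → $3.38.
peanut butter + black beans: the both-tight solution has a negative serving — not a feasible corner.
tempeh + black beans with both tight: 0.5738 servings and 3.375 servings → $2.74.
Cheapest feasible corner: $2.74.

$2.74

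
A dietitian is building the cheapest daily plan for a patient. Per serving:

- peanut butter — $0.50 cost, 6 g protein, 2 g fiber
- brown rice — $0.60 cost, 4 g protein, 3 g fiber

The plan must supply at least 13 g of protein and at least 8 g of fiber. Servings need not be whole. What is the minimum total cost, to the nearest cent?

$1.67

Two binding constraints pin down two serving amounts, so the optimal mix uses at most two foods. The candidates are each food alone (scaled to the tighter of protein/fiber) and each pair with both constraints tight.
peanut butter only: max(13/6, 8/2) = 4 servings → $2.00.
brown rice only: max(13/4, 8/3) = 3.25 servings → $1.95.
peanut butter + brown rice with both tight: 0.7 servings and 2.2 servings → $1.67.
The minimum over all feasible corners is $1.67.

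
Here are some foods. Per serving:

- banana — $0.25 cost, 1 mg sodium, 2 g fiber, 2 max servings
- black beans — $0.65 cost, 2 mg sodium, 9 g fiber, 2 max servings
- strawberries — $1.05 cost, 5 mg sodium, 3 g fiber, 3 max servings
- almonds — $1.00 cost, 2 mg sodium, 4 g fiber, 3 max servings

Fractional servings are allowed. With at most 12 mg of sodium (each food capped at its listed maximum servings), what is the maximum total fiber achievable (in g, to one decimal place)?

34.0 g

Fiber per mg sodium: black beans 4.5, banana 2, almonds 2, strawberries 0.6.
Take 2 servings of black beans: uses 4 mg sodium, +18.0 g fiber (running total 18.0 g).
Take 2 servings of banana: uses 2 mg sodium, +4.0 g fiber (running total 22.0 g).
Take 3 servings of almonds: uses 6 mg sodium, +12.0 g fiber (running total 34.0 g).
Greedy by best ratio exhausts the sodium allowance optimally: 34.0 g.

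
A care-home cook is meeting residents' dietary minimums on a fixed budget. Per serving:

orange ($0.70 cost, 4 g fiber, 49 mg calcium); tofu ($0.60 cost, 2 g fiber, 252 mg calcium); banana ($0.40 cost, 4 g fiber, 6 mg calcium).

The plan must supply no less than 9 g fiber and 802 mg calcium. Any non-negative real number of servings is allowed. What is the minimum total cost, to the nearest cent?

$2.17

An LP optimum is at a vertex; with two nutrient constraints at most two foods are used. Check each candidate.
orange only: max(9/4, 802/49) = 16.37 servings → $11.46.
tofu only: max(9/2, 802/252) = 4.5 servings → $2.70.
banana only: max(9/4, 802/6) = 133.7 servings → $53.47.
orange + tofu with both tight: 0.7297 servings and 3.041 servings → $2.34.
orange + banana: the both-tight solution has a negative serving — not a feasible corner.
tofu + banana with both tight: 3.167 servings and 0.6667 servings → $2.17.
The minimum over all feasible corners is $2.17.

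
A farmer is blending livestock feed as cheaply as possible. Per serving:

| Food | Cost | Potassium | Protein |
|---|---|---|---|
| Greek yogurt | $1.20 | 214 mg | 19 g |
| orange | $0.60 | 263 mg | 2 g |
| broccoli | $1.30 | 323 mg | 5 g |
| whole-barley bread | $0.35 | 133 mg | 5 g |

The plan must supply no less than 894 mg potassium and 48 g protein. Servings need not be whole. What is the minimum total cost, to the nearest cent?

$3.19

Compare the cost at each extreme point of the feasible region.
Greek yogurt only: max(894/214, 48/19) = 4.178 servings → $5.01.
orange only: max(894/263, 48/2) = 24 servings → $14.40.
broccoli only: max(894/323, 48/5) = 9.6 servings → $12.48.
whole-barley bread only: max(894/133, 48/5) = 9.6 servings → $3.36.
Greek yogurt + orange with both tight: 2.372 servings and 1.469 servings → $3.73.
Greek yogurt + broccoli with both tight: 2.178 servings and 1.325 servings → $4.34.
Greek yogurt + whole-barley bread with both tight: 1.314 servings and 4.608 servings → $3.19.
orange + broccoli with both targets exact would need a negative amount; discard.
orange + whole-barley bread with both targets exact would need a negative amount; discard.
broccoli + whole-barley bread: the both-tight solution has a negative serving — not a feasible corner.
Cheapest feasible corner: $3.19.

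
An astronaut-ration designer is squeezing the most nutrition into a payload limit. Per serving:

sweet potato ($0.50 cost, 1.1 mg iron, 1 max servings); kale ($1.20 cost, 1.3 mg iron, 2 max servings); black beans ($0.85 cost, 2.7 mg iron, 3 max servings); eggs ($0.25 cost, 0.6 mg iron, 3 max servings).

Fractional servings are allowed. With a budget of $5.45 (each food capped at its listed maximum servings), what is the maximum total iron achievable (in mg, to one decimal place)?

Iron per dollar: black beans 3.176, eggs 2.4, sweet potato 2.2, kale 1.083.
Take 3 servings of black beans: spends $2.55, +8.1 mg iron (running total 8.1 mg).
Take 3 servings of eggs: spends $0.75, +1.8 mg iron (running total 9.9 mg).
Take 1 serving of sweet potato: spends $0.50, +1.1 mg iron (running total 11.0 mg).
Take 1.375 servings of kale: spends $1.65, +1.8 mg iron (running total 12.8 mg).
Filling greedily by iron-per-dollar is optimal for one linear limit, giving 12.8 mg.

12.8 mg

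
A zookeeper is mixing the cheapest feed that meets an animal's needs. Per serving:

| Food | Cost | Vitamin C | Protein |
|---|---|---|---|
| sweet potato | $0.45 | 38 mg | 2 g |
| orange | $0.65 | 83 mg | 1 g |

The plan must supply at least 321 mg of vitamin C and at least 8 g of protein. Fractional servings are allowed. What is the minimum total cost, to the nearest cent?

$2.92

Two binding constraints pin down two serving amounts, so the optimal mix uses at most two foods. The candidates are each food alone (scaled to the tighter of vitamin C/protein) and each pair with both constraints tight.
sweet potato only: max(321/38, 8/2) = 8.447 servings → $3.80.
orange only: max(321/83, 8/1) = 8 servings → $5.20.
sweet potato + orange with both tight: 2.68 servings and 2.641 servings → $2.92.
The minimum over all feasible corners is $2.92.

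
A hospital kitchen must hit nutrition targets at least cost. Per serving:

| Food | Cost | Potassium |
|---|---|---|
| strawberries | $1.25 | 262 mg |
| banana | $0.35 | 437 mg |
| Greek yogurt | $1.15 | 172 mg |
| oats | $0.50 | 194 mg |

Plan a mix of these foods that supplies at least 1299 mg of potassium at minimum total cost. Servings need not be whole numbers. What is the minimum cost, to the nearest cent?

Cost per mg of potassium: banana $0.0008, oats $0.0026, strawberries $0.0048, Greek yogurt $0.0067.
With no serving limits, use only banana: 1299 mg / 437 mg = 2.973 servings × $0.35 = $1.04.

$1.04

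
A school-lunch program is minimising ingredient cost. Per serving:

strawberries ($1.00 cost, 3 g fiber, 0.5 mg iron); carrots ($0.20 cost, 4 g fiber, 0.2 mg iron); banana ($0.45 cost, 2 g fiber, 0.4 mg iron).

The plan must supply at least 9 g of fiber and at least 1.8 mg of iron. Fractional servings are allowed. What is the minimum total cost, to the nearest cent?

$1.80

At the optimum either one food covers both requirements or two foods hit both targets exactly; no other combination can be cheaper.
strawberries only: max(9/3, 1.8/0.5) = 3.6 servings → $3.60.
carrots only: max(9/4, 1.8/0.2) = 9 servings → $1.80.
banana only: max(9/2, 1.8/0.4) = 4.5 servings → $2.02.
strawberries + carrots: intersection lies outside the first quadrant.
strawberries + banana with both tight: 0 servings and 4.5 servings → $2.02.
carrots + banana with both tight: 0 servings and 4.5 servings → $2.02.
The minimum over all feasible corners is $1.80.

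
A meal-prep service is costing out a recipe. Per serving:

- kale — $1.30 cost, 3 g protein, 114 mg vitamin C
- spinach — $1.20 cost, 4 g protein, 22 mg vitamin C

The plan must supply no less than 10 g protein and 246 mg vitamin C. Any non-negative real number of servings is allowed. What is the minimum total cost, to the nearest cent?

At the optimum either one food covers both requirements or two foods hit both targets exactly; no other combination can be cheaper.
kale only: max(10/3, 246/114) = 3.333 servings → $4.33.
spinach only: max(10/4, 246/22) = 11.18 servings → $13.42.
kale + spinach with both tight: 1.959 servings and 1.031 servings → $3.78.
So the least-cost plan costs $3.78.

$3.78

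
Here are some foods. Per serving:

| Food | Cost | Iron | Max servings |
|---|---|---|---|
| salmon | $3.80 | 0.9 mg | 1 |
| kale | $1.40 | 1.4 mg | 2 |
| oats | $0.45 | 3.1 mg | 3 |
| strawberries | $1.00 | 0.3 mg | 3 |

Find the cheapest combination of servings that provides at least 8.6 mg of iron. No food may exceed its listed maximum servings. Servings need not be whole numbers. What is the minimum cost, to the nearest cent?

Cost per mg of iron: oats $0.1452, kale $1.0000, strawberries $3.3333, salmon $4.2222.
Take 2.774 servings of oats: +8.6 mg iron for $1.25 (total $1.25, still need 0.0 mg).
Filling from the cheapest source first is optimal under one linear minimum: $1.25.

$1.25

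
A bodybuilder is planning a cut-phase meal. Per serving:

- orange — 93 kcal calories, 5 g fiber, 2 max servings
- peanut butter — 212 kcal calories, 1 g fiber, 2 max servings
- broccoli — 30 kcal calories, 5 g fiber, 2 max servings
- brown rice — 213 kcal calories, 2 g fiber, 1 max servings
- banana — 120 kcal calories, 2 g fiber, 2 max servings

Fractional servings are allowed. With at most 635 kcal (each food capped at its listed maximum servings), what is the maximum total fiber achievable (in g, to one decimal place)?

25.4 g

Fiber per kcal: broccoli 0.1667, orange 0.05376, banana 0.01667, brown rice 0.00939, peanut butter 0.004717.
Take 2 servings of broccoli: uses 60 kcal, +10.0 g fiber (running total 10.0 g).
Take 2 servings of orange: uses 186 kcal, +10.0 g fiber (running total 20.0 g).
Take 2 servings of banana: uses 240 kcal, +4.0 g fiber (running total 24.0 g).
Take 0.6995 servings of brown rice: uses 149 kcal, +1.4 g fiber (running total 25.4 g).
Greedy by best ratio exhausts the calories allowance optimally: 25.4 g.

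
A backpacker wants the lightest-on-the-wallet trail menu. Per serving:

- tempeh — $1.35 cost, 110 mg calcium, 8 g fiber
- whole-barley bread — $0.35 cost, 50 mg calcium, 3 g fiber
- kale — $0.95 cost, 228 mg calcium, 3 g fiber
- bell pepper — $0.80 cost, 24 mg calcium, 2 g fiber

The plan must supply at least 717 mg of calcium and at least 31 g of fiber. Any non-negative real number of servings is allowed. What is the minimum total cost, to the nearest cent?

The cheapest plan sits at a corner of the feasible region — with two constraints it uses at most two foods.
tempeh only: max(717/110, 31/8) = 6.518 servings → $8.80.
whole-barley bread only: max(717/50, 31/3) = 14.34 servings → $5.02.
kale only: max(717/228, 31/3) = 10.33 servings → $9.82.
bell pepper only: max(717/24, 31/2) = 29.88 servings → $23.90.
tempeh + whole-barley bread: intersection lies outside the first quadrant.
tempeh + kale with both tight: 3.291 servings and 1.557 servings → $5.92.
tempeh + bell pepper with both targets exact would need a negative amount; discard.
whole-barley bread + kale with both tight: 9.208 servings and 1.125 servings → $4.29.
whole-barley bread + bell pepper: intersection lies outside the first quadrant.
kale + bell pepper with both tight: 1.797 servings and 12.8 servings → $11.95.
The minimum over all feasible corners is $4.29.

$4.29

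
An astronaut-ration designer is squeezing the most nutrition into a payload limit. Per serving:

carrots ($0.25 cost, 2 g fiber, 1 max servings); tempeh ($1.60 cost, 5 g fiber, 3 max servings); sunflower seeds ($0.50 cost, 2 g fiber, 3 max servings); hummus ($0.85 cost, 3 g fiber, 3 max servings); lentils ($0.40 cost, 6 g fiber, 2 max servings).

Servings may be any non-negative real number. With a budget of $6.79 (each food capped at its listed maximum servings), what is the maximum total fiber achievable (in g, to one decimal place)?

34.3 g

Fiber per dollar: lentils 15, carrots 8, sunflower seeds 4, hummus 3.529, tempeh 3.125.
Take 2 servings of lentils: spends $0.80, +12.0 g fiber (running total 12.0 g).
Take 1 serving of carrots: spends $0.25, +2.0 g fiber (running total 14.0 g).
Take 3 servings of sunflower seeds: spends $1.50, +6.0 g fiber (running total 20.0 g).
Take 3 servings of hummus: spends $2.55, +9.0 g fiber (running total 29.0 g).
Take 1.056 servings of tempeh: spends $1.69, +5.3 g fiber (running total 34.3 g).
Greedy by best ratio exhausts the cost allowance optimally: 34.3 g.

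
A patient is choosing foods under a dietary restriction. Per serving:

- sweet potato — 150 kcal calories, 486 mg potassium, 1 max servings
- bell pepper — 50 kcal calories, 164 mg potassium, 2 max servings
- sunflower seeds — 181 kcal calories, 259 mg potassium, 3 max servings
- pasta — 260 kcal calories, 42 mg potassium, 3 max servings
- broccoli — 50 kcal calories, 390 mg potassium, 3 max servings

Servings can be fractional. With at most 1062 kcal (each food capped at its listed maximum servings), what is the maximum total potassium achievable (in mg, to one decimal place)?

2780.2 mg

Potassium per kcal: broccoli 7.8, bell pepper 3.28, sweet potato 3.24, sunflower seeds 1.431, pasta 0.1615.
Take 3 servings of broccoli: uses 150 kcal, +1170.0 mg potassium (running total 1170.0 mg).
Take 2 servings of bell pepper: uses 100 kcal, +328.0 mg potassium (running total 1498.0 mg).
Take 1 serving of sweet potato: uses 150 kcal, +486.0 mg potassium (running total 1984.0 mg).
Take 3 servings of sunflower seeds: uses 543 kcal, +777.0 mg potassium (running total 2761.0 mg).
Take 0.4577 servings of pasta: uses 119 kcal, +19.2 mg potassium (running total 2780.2 mg).
Filling greedily by potassium-per-kcal is optimal for one linear limit, giving 2780.2 mg.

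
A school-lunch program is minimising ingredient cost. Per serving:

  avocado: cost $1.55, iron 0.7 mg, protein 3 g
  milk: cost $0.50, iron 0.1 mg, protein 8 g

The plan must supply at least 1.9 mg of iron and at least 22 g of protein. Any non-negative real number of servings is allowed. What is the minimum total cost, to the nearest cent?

$4.72

A basic optimal solution has at most two foods positive. Try each food alone and each pair with both targets met exactly.
avocado only: max(1.9/0.7, 22/3) = 7.333 servings → $11.37.
milk only: max(1.9/0.1, 22/8) = 19 servings → $9.50.
avocado + milk with both tight: 2.453 servings and 1.83 servings → $4.72.
So the least-cost plan costs $4.72.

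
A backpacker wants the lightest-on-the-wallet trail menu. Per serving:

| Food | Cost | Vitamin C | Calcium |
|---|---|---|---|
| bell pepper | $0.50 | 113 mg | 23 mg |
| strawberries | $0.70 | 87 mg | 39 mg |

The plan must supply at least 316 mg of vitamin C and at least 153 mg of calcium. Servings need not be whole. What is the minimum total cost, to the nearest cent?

bell pepper only: max(316/113, 153/23) = 6.652 servings → $3.33.
strawberries only: max(316/87, 153/39) = 3.923 servings → $2.75.
bell pepper + strawberries: intersection lies outside the first quadrant.
Cheapest feasible corner: $2.75.

$2.75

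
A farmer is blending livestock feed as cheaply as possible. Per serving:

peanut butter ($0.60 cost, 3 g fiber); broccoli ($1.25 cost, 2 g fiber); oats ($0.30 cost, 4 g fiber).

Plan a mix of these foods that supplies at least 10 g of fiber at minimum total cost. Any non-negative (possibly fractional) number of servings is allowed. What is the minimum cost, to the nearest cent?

Cost per g of fiber: oats $0.0750, peanut butter $0.2000, broccoli $0.6250.
With no serving limits, use only oats: 10 g / 4 g = 2.5 servings × $0.30 = $0.75.

$0.75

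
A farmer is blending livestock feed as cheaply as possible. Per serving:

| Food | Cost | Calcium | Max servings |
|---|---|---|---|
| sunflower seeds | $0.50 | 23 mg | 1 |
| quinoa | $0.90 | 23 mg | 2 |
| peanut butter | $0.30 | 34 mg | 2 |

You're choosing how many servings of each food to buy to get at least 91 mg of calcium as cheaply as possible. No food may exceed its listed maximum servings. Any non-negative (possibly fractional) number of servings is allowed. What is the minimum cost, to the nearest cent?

$1.10

Cost per mg of calcium: peanut butter $0.0088, sunflower seeds $0.0217, quinoa $0.0391.
Take 2 servings of peanut butter: +68.0 mg calcium for $0.60 (total $0.60, still need 23.0 mg).
Take 1 serving of sunflower seeds: +23.0 mg calcium for $0.50 (total $1.10, still need 0.0 mg).
Filling from the cheapest source first is optimal under one linear minimum: $1.10.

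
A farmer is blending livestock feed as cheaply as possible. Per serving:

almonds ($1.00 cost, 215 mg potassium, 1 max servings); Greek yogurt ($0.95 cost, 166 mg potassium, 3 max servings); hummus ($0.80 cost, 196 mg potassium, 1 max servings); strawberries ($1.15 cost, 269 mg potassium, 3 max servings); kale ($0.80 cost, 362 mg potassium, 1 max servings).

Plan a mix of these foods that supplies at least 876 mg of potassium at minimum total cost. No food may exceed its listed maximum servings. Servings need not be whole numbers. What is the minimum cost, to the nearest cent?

Cost per mg of potassium: kale $0.0022, hummus $0.0041, strawberries $0.0043, almonds $0.0047, Greek yogurt $0.0057.
Take 1 serving of kale: +362.0 mg potassium for $0.80 (total $0.80, still need 514.0 mg).
Take 1 serving of hummus: +196.0 mg potassium for $0.80 (total $1.60, still need 318.0 mg).
Take 1.182 servings of strawberries: +318.0 mg potassium for $1.36 (total $2.96, still need 0.0 mg).
Filling from the cheapest source first is optimal under one linear minimum: $2.96.

$2.96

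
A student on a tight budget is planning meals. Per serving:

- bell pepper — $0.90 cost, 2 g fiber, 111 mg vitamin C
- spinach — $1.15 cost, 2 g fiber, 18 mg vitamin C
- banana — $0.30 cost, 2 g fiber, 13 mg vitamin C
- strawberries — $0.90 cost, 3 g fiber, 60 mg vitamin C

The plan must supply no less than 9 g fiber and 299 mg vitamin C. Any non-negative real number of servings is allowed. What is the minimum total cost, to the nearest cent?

$2.82

Compare the cost at each extreme point of the feasible region.
bell pepper only: max(9/2, 299/111) = 4.5 servings → $4.05.
spinach only: max(9/2, 299/18) = 16.61 servings → $19.10.
banana only: max(9/2, 299/13) = 23 servings → $6.90.
strawberries only: max(9/3, 299/60) = 4.983 servings → $4.49.
bell pepper + spinach with both tight: 2.344 servings and 2.156 servings → $4.59.
bell pepper + banana with both tight: 2.454 servings and 2.046 servings → $2.82.
bell pepper + strawberries with both tight: 1.676 servings and 1.883 servings → $3.20.
spinach + banana: intersection lies outside the first quadrant.
spinach + strawberries with both targets exact would need a negative amount; discard.
banana + strawberries: intersection lies outside the first quadrant.
So the least-cost plan costs $2.82.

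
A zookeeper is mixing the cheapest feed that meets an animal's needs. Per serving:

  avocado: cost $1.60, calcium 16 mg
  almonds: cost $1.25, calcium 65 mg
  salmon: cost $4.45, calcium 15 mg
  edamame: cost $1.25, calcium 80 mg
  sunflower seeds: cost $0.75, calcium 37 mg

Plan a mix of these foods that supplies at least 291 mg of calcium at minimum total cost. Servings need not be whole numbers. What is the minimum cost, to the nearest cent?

Cost per mg of calcium: edamame $0.0156, almonds $0.0192, sunflower seeds $0.0203, avocado $0.1000, salmon $0.2967.
With no serving limits, use only edamame: 291 mg / 80 mg = 3.638 servings × $1.25 = $4.55.

$4.55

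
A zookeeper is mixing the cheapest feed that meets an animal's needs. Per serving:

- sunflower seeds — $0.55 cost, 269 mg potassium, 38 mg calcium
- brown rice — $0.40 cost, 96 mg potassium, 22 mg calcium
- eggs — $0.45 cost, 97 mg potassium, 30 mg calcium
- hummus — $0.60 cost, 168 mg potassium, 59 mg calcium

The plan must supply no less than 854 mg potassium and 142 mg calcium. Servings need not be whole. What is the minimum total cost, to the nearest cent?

The cheapest plan sits at a corner of the feasible region — with two constraints it uses at most two foods.
sunflower seeds only: max(854/269, 142/38) = 3.737 servings → $2.06.
brown rice only: max(854/96, 142/22) = 8.896 servings → $3.56.
eggs only: max(854/97, 142/30) = 8.804 servings → $3.96.
hummus only: max(854/168, 142/59) = 5.083 servings → $3.05.
sunflower seeds + brown rice with both tight: 2.271 servings and 2.531 servings → $2.26.
sunflower seeds + eggs with both tight: 2.702 servings and 1.311 servings → $2.08.
sunflower seeds + hummus with both tight: 2.796 servings and 0.6057 servings → $1.90.
brown rice + eggs with both targets exact would need a negative amount; discard.
brown rice + hummus: intersection lies outside the first quadrant.
eggs + hummus: intersection lies outside the first quadrant.
So the least-cost plan costs $1.90.

$1.90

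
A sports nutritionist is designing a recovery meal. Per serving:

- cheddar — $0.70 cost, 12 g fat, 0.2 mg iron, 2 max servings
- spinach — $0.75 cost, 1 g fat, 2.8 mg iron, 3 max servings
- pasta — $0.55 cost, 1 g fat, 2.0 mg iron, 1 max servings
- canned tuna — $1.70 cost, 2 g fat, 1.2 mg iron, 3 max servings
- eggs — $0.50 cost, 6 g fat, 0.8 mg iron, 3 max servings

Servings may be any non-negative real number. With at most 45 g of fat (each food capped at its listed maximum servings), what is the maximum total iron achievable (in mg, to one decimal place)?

16.7 mg

Iron per g fat: spinach 2.8, pasta 2, canned tuna 0.6, eggs 0.1333, cheddar 0.01667.
Take 3 servings of spinach: uses 3 g fat, +8.4 mg iron (running total 8.4 mg).
Take 1 serving of pasta: uses 1 g fat, +2.0 mg iron (running total 10.4 mg).
Take 3 servings of canned tuna: uses 6 g fat, +3.6 mg iron (running total 14.0 mg).
Take 3 servings of eggs: uses 18 g fat, +2.4 mg iron (running total 16.4 mg).
Take 1.417 servings of cheddar: uses 17 g fat, +0.3 mg iron (running total 16.7 mg).
Filling greedily by iron-per-g fat is optimal for one linear limit, giving 16.7 mg.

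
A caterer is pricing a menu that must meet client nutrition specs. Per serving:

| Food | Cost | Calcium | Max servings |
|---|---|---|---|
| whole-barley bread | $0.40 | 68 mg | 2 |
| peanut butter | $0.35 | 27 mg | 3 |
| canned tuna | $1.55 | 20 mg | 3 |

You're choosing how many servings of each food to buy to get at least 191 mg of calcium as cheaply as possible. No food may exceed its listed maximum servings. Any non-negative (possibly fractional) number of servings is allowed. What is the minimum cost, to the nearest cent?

Cost per mg of calcium: whole-barley bread $0.0059, peanut butter $0.0130, canned tuna $0.0775.
Take 2 servings of whole-barley bread: +136.0 mg calcium for $0.80 (total $0.80, still need 55.0 mg).
Take 2.037 servings of peanut butter: +55.0 mg calcium for $0.71 (total $1.51, still need 0.0 mg).
Greedy by cheapest-per-mg is optimal for a single linear constraint, so the minimum cost is $1.51.

$1.51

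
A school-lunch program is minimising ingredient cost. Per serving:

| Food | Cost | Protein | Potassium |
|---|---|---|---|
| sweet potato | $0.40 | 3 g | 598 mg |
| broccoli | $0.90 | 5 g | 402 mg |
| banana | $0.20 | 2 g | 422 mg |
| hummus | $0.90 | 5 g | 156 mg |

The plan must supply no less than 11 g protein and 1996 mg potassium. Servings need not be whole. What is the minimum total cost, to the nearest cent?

$1.10

Check every corner: each single food scaled to meet both minima, and each pair solved so both constraints bind.
sweet potato only: max(11/3, 1996/598) = 3.667 servings → $1.47.
broccoli only: max(11/5, 1996/402) = 4.965 servings → $4.47.
banana only: max(11/2, 1996/422) = 5.5 servings → $1.10.
hummus only: max(11/5, 1996/156) = 12.79 servings → $11.52.
sweet potato + broccoli with both tight: 3.115 servings and 0.3307 servings → $1.54.
sweet potato + banana: the both-tight solution has a negative serving — not a feasible corner.
sweet potato + hummus with both tight: 3.277 servings and 0.2339 servings → $1.52.
broccoli + banana with both tight: 0.4977 servings and 4.256 servings → $1.30.
broccoli + hummus: the both-tight solution has a negative serving — not a feasible corner.
banana + hummus with both tight: 4.596 servings and 0.3615 servings → $1.24.
So the least-cost plan costs $1.10.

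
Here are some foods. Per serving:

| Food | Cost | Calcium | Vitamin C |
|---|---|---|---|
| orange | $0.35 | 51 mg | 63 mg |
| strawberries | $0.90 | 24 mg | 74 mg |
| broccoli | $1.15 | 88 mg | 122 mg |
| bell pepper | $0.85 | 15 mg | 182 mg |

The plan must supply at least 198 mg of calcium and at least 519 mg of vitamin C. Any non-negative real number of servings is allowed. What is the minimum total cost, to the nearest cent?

The cheapest plan sits at a corner of the feasible region — with two constraints it uses at most two foods.
orange only: max(198/51, 519/63) = 8.238 servings → $2.88.
strawberries only: max(198/24, 519/74) = 8.25 servings → $7.42.
broccoli only: max(198/88, 519/122) = 4.254 servings → $4.89.
bell pepper only: max(198/15, 519/182) = 13.2 servings → $11.22.
orange + strawberries with both tight: 0.9708 servings and 6.187 servings → $5.91.
orange + broccoli with both targets exact would need a negative amount; discard.
orange + bell pepper with both tight: 3.389 servings and 1.679 servings → $2.61.
strawberries + broccoli with both tight: 6.003 servings and 0.6127 servings → $6.11.
strawberries + bell pepper with both targets exact would need a negative amount; discard.
broccoli + bell pepper with both tight: 1.991 servings and 1.517 servings → $3.58.
Cheapest feasible corner: $2.61.

$2.61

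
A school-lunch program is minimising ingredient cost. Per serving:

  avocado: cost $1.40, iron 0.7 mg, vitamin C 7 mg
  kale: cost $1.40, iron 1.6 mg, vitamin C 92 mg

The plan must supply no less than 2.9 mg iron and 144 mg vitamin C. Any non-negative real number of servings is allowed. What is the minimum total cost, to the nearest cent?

Two binding constraints pin down two serving amounts, so the optimal mix uses at most two foods. The candidates are each food alone (scaled to the tighter of iron/vitamin C) and each pair with both constraints tight.
avocado only: max(2.9/0.7, 144/7) = 20.57 servings → $28.80.
kale only: max(2.9/1.6, 144/92) = 1.812 servings → $2.54.
avocado + kale with both tight: 0.6842 servings and 1.513 servings → $3.08.
So the least-cost plan costs $2.54.

$2.54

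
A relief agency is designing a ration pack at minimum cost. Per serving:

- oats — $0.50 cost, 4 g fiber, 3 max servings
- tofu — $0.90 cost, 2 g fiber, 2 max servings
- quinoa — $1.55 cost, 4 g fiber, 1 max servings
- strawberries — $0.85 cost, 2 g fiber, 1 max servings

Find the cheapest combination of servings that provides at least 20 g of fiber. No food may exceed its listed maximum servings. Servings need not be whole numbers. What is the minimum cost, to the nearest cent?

Cost per g of fiber: oats $0.1250, quinoa $0.3875, strawberries $0.4250, tofu $0.4500.
Take 3 servings of oats: +12.0 g fiber for $1.50 (total $1.50, still need 8.0 g).
Take 1 serving of quinoa: +4.0 g fiber for $1.55 (total $3.05, still need 4.0 g).
Take 1 serving of strawberries: +2.0 g fiber for $0.85 (total $3.90, still need 2.0 g).
Take 1 serving of tofu: +2.0 g fiber for $0.90 (total $4.80, still need 0.0 g).
Greedy by cheapest-per-g is optimal for a single linear constraint, so the minimum cost is $4.80.

$4.80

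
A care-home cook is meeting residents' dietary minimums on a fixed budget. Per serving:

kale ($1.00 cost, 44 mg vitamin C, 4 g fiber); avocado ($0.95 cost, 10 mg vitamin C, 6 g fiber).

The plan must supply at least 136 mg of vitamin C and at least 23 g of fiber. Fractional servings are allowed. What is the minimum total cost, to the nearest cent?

Check every corner: each single food scaled to meet both minima, and each pair solved so both constraints bind.
kale only: max(136/44, 23/4) = 5.75 servings → $5.75.
avocado only: max(136/10, 23/6) = 13.6 servings → $12.92.
kale + avocado with both tight: 2.616 servings and 2.089 servings → $4.60.
The minimum over all feasible corners is $4.60.

$4.60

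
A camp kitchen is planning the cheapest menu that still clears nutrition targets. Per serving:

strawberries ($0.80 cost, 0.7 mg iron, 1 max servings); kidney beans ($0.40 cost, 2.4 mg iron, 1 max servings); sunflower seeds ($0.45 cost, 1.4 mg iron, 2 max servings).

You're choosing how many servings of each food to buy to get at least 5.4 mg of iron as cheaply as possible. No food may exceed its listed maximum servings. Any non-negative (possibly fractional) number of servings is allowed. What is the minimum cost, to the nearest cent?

$1.53

Cost per mg of iron: kidney beans $0.1667, sunflower seeds $0.3214, strawberries $1.1429.
Take 1 serving of kidney beans: +2.4 mg iron for $0.40 (total $0.40, still need 3.0 mg).
Take 2 servings of sunflower seeds: +2.8 mg iron for $0.90 (total $1.30, still need 0.2 mg).
Take 0.2857 servings of strawberries: +0.2 mg iron for $0.23 (total $1.53, still need 0.0 mg).
Filling from the cheapest source first is optimal under one linear minimum: $1.53.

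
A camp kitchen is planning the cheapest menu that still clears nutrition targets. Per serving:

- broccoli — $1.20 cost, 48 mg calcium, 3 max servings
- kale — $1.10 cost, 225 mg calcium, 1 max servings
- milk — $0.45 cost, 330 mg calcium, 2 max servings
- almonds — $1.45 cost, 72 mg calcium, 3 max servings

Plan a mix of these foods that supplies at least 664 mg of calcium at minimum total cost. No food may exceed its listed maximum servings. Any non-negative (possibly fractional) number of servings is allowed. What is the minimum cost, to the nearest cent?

Cost per mg of calcium: milk $0.0014, kale $0.0049, almonds $0.0201, broccoli $0.0250.
Take 2 servings of milk: +660.0 mg calcium for $0.90 (total $0.90, still need 4.0 mg).
Take 0.01778 servings of kale: +4.0 mg calcium for $0.02 (total $0.92, still need 0.0 mg).
Filling from the cheapest source first is optimal under one linear minimum: $0.92.

$0.92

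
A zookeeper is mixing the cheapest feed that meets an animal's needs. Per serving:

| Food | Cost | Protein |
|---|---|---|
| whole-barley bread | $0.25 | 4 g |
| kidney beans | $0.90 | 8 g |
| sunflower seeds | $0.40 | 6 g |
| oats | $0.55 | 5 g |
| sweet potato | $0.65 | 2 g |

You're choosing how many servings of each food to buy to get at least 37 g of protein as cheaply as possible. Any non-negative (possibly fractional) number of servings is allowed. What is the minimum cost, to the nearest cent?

Cost per g of protein: whole-barley bread $0.0625, sunflower seeds $0.0667, oats $0.1100, kidney beans $0.1125, sweet potato $0.3250.
With no serving limits, use only whole-barley bread: 37 g / 4 g = 9.25 servings × $0.25 = $2.31.

$2.31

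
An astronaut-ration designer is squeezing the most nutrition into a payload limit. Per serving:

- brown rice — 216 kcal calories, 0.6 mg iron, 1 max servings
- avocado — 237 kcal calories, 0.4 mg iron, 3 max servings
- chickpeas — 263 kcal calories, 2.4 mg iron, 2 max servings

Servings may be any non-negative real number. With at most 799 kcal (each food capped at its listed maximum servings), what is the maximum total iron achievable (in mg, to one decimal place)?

5.5 mg

Iron per kcal: chickpeas 0.009125, brown rice 0.002778, avocado 0.001688.
Take 2 servings of chickpeas: uses 526 kcal, +4.8 mg iron (running total 4.8 mg).
Take 1 serving of brown rice: uses 216 kcal, +0.6 mg iron (running total 5.4 mg).
Take 0.2405 servings of avocado: uses 57 kcal, +0.1 mg iron (running total 5.5 mg).
Filling greedily by iron-per-kcal is optimal for one linear limit, giving 5.5 mg.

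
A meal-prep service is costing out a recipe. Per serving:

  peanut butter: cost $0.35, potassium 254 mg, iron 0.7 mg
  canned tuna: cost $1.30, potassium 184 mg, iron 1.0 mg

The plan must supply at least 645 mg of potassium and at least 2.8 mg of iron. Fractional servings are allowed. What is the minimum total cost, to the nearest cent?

At the optimum either one food covers both requirements or two foods hit both targets exactly; no other combination can be cheaper.
peanut butter only: max(645/254, 2.8/0.7) = 4 servings → $1.40.
canned tuna only: max(645/184, 2.8/1.0) = 3.505 servings → $4.56.
peanut butter + canned tuna with both tight: 1.037 servings and 2.074 servings → $3.06.
So the least-cost plan costs $1.40.

$1.40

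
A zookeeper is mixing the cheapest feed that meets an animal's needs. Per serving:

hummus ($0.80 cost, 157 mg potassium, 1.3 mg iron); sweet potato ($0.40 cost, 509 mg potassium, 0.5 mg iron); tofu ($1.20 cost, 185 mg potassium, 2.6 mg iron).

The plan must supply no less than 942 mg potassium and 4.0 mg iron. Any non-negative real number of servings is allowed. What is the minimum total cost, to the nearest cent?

$2.08

This is a tiny linear program; its minimum lies at a vertex of the feasible set. List the vertices and price them.
hummus only: max(942/157, 4.0/1.3) = 6 servings → $4.80.
sweet potato only: max(942/509, 4.0/0.5) = 8 servings → $3.20.
tofu only: max(942/185, 4.0/2.6) = 5.092 servings → $6.11.
hummus + sweet potato with both tight: 2.683 servings and 1.023 servings → $2.56.
hummus + tofu: intersection lies outside the first quadrant.
sweet potato + tofu with both tight: 1.389 servings and 1.271 servings → $2.08.
The minimum over all feasible corners is $2.08.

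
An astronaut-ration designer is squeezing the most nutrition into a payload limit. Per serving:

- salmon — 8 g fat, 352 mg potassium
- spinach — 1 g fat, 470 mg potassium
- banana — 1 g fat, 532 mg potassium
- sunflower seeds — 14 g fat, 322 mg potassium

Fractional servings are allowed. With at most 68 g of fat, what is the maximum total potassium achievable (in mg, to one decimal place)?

36176.0 mg

Potassium per g fat: banana 532, spinach 470, salmon 44, sunflower seeds 23.
With no serving limits, spend the whole fat allowance on banana: 68 g / 1 g × 532 mg = 36176.0 mg.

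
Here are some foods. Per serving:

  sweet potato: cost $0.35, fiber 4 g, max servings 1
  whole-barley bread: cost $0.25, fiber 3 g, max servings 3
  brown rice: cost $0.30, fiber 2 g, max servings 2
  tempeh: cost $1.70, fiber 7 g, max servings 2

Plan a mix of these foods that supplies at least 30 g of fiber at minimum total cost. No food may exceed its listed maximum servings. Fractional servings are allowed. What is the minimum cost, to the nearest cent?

Cost per g of fiber: whole-barley bread $0.0833, sweet potato $0.0875, brown rice $0.1500, tempeh $0.2429.
Take 3 servings of whole-barley bread: +9.0 g fiber for $0.75 (total $0.75, still need 21.0 g).
Take 1 serving of sweet potato: +4.0 g fiber for $0.35 (total $1.10, still need 17.0 g).
Take 2 servings of brown rice: +4.0 g fiber for $0.60 (total $1.70, still need 13.0 g).
Take 1.857 servings of tempeh: +13.0 g fiber for $3.16 (total $4.86, still need 0.0 g).
Filling from the cheapest source first is optimal under one linear minimum: $4.86.

$4.86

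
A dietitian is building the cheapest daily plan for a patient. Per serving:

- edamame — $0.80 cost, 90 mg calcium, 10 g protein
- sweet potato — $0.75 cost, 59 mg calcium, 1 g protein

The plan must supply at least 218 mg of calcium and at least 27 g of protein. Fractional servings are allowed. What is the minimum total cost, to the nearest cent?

Two binding constraints pin down two serving amounts, so the optimal mix uses at most two foods. The candidates are each food alone (scaled to the tighter of calcium/protein) and each pair with both constraints tight.
edamame only: max(218/90, 27/10) = 2.7 servings → $2.16.
sweet potato only: max(218/59, 27/1) = 27 servings → $20.25.
edamame + sweet potato with both targets exact would need a negative amount; discard.
So the least-cost plan costs $2.16.

$2.16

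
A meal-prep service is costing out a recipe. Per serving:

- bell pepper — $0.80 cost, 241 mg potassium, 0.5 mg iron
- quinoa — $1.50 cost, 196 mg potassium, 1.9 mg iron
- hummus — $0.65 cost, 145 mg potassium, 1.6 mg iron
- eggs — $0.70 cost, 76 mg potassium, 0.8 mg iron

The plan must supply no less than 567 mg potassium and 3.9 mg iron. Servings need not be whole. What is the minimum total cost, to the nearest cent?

bell pepper only: max(567/241, 3.9/0.5) = 7.8 servings → $6.24.
quinoa only: max(567/196, 3.9/1.9) = 2.893 servings → $4.34.
hummus only: max(567/145, 3.9/1.6) = 3.91 servings → $2.54.
eggs only: max(567/76, 3.9/0.8) = 7.461 servings → $5.22.
bell pepper + quinoa with both tight: 0.8694 servings and 1.824 servings → $3.43.
bell pepper + hummus with both tight: 1.091 servings and 2.096 servings → $2.24.
bell pepper + eggs with both tight: 1.016 servings and 4.24 servings → $3.78.
quinoa + hummus: the both-tight solution has a negative serving — not a feasible corner.
quinoa + eggs: the both-tight solution has a negative serving — not a feasible corner.
hummus + eggs with both targets exact would need a negative amount; discard.
Cheapest feasible corner: $2.24.

$2.24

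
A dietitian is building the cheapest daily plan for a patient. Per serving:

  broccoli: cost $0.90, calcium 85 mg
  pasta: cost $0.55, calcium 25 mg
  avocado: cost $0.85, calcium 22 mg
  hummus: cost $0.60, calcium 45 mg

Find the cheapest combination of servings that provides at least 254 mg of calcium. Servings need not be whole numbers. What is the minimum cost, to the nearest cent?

$2.69

Cost per mg of calcium: broccoli $0.0106, hummus $0.0133, pasta $0.0220, avocado $0.0386.
With no serving limits, use only broccoli: 254 mg / 85 mg = 2.988 servings × $0.90 = $2.69.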